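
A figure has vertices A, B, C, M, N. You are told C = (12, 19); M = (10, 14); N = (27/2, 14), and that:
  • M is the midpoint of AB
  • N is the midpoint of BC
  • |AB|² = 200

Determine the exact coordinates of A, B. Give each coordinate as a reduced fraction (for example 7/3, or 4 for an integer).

1. B_x = 15  [B = 2·N−C = 2·(27/2, 14)−(12, 19)]
2. B_y = 9  [B = 2·N−C = 2·(27/2, 14)−(12, 19)]
   so B = (15, 9)
3. A_x = 5  [A = 2·M−B = 2·(10, 14)−(15, 9)]
4. A_y = 19  [A = 2·M−B = 2·(10, 14)−(15, 9)]
   so A = (5, 19)

A = (5, 19)
B = (15, 9)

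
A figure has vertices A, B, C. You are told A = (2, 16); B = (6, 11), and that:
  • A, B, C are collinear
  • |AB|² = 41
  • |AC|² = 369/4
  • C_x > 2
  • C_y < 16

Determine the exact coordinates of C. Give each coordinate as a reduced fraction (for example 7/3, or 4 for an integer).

1. C_x = 8  [[A, B, C are collinear ⇒ 5x+4y-74=0] ∩ [|C−(2, 16)|²=369/4]]
2. C_y = 17/2  [[A, B, C are collinear ⇒ 5x+4y-74=0] ∩ [|C−(2, 16)|²=369/4]]
   so C = (8, 17/2)

C = (8, 17/2)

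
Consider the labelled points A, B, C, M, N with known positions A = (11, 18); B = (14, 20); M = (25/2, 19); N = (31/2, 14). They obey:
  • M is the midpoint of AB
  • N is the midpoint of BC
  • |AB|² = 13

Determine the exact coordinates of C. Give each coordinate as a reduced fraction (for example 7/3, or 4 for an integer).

C = (17, 8)

1. C_x = 17  [C = 2·N−B = 2·(31/2, 14)−(14, 20)]
2. C_y = 8  [C = 2·N−B = 2·(31/2, 14)−(14, 20)]
   so C = (17, 8)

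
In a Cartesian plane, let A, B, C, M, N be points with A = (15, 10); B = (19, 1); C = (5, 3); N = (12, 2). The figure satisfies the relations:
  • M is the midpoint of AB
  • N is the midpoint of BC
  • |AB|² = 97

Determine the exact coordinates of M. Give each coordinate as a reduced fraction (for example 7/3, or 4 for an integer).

1. M_x = 17  [2·M = A+B = (15, 10)+(19, 1)]
2. M_y = 11/2  [2·M = A+B = (15, 10)+(19, 1)]
   so M = (17, 11/2)

M = (17, 11/2)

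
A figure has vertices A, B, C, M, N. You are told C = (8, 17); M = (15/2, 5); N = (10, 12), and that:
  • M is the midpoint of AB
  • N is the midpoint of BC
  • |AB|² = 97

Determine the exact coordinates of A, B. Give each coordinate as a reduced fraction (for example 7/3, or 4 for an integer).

A = (3, 3)
B = (12, 7)

1. B_x = 12  [B = 2·N−C = 2·(10, 12)−(8, 17)]
2. B_y = 7  [B = 2·N−C = 2·(10, 12)−(8, 17)]
   so B = (12, 7)
3. A_x = 3  [A = 2·M−B = 2·(15/2, 5)−(12, 7)]
4. A_y = 3  [A = 2·M−B = 2·(15/2, 5)−(12, 7)]
   so A = (3, 3)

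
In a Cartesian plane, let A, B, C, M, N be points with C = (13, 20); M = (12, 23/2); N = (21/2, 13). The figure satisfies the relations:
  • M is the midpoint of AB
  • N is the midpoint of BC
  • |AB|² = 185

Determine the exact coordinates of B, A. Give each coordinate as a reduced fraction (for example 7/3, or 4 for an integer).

1. B_x = 8  [B = 2·N−C = 2·(21/2, 13)−(13, 20)]
2. B_y = 6  [B = 2·N−C = 2·(21/2, 13)−(13, 20)]
   so B = (8, 6)
3. A_x = 16  [A = 2·M−B = 2·(12, 23/2)−(8, 6)]
4. A_y = 17  [A = 2·M−B = 2·(12, 23/2)−(8, 6)]
   so A = (16, 17)

B = (8, 6)
A = (16, 17)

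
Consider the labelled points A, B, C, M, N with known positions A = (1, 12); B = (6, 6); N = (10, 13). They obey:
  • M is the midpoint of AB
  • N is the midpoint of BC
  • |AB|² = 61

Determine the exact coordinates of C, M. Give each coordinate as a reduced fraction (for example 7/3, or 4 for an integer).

C = (14, 20)
M = (7/2, 9)

1. M_x = 7/2  [2·M = A+B = (1, 12)+(6, 6)]
2. M_y = 9  [2·M = A+B = (1, 12)+(6, 6)]
   so M = (7/2, 9)
3. C_x = 14  [C = 2·N−B = 2·(10, 13)−(6, 6)]
4. C_y = 20  [C = 2·N−B = 2·(10, 13)−(6, 6)]
   so C = (14, 20)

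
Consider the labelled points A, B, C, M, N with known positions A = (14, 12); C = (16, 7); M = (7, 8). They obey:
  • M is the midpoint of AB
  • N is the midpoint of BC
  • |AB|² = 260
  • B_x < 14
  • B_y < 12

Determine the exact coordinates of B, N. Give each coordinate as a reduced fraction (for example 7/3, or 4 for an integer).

1. B_x = 0  [B = 2·M−A = 2·(7, 8)−(14, 12)]
2. B_y = 4  [B = 2·M−A = 2·(7, 8)−(14, 12)]
   so B = (0, 4)
3. N_x = 8  [2·N = B+C = (0, 4)+(16, 7)]
4. N_y = 11/2  [2·N = B+C = (0, 4)+(16, 7)]
   so N = (8, 11/2)

B = (0, 4)
N = (8, 11/2)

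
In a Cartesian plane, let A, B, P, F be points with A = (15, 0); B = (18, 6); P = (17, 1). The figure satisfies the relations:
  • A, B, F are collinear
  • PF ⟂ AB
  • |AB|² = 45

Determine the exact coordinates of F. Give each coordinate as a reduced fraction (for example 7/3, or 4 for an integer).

F = (79/5, 8/5)

1. F_x = 79/5  [[A, B, F are collinear ⇒ -6x+3y+90=0] ∩ [PF ⟂ AB ⇒ 3x+6y-57=0]]
2. F_y = 8/5  [[A, B, F are collinear ⇒ -6x+3y+90=0] ∩ [PF ⟂ AB ⇒ 3x+6y-57=0]]
   so F = (79/5, 8/5)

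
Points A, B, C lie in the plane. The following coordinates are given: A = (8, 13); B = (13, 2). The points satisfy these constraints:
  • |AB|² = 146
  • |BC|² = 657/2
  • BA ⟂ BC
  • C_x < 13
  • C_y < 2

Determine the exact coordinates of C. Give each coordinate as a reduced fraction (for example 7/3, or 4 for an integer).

C = (-7/2, -11/2)

1. C_x = -7/2  [[BA ⟂ BC ⇒ -5x+11y+43=0] ∩ [|C−(13, 2)|²=657/2]]
2. C_y = -11/2  [[BA ⟂ BC ⇒ -5x+11y+43=0] ∩ [|C−(13, 2)|²=657/2]]
   so C = (-7/2, -11/2)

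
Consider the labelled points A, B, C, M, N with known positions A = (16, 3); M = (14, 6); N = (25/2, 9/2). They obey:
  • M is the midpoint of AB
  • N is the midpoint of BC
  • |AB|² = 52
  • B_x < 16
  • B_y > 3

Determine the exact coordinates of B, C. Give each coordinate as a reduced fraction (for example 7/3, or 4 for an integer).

1. B_x = 12  [B = 2·M−A = 2·(14, 6)−(16, 3)]
2. B_y = 9  [B = 2·M−A = 2·(14, 6)−(16, 3)]
   so B = (12, 9)
3. C_x = 13  [C = 2·N−B = 2·(25/2, 9/2)−(12, 9)]
4. C_y = 0  [C = 2·N−B = 2·(25/2, 9/2)−(12, 9)]
   so C = (13, 0)

B = (12, 9)
C = (13, 0)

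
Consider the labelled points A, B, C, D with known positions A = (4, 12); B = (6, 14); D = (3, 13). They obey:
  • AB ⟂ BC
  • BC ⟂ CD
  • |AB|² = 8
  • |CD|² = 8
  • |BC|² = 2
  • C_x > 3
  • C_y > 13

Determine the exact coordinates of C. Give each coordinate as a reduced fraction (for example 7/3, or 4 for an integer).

C = (5, 15)

1. C_x = 5  [[AB ⟂ BC ⇒ 2x+2y-40=0] ∩ [|C−(3, 13)|²=8]]
2. C_y = 15  [[AB ⟂ BC ⇒ 2x+2y-40=0] ∩ [|C−(3, 13)|²=8]]
   so C = (5, 15)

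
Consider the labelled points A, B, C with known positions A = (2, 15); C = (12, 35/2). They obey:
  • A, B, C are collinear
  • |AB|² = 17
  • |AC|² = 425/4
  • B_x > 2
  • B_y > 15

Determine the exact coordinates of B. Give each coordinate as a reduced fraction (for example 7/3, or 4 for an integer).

B = (6, 16)

1. B_x = 6  [[A, B, C are collinear ⇒ 5/2x-10y+145=0] ∩ [|B−(2, 15)|²=17]]
2. B_y = 16  [[A, B, C are collinear ⇒ 5/2x-10y+145=0] ∩ [|B−(2, 15)|²=17]]
   so B = (6, 16)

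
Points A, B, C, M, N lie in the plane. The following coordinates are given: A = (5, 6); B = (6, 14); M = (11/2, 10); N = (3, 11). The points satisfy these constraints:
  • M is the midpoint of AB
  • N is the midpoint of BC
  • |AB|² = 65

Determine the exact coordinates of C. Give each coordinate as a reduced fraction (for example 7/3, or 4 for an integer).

C = (0, 8)

1. C_x = 0  [C = 2·N−B = 2·(3, 11)−(6, 14)]
2. C_y = 8  [C = 2·N−B = 2·(3, 11)−(6, 14)]
   so C = (0, 8)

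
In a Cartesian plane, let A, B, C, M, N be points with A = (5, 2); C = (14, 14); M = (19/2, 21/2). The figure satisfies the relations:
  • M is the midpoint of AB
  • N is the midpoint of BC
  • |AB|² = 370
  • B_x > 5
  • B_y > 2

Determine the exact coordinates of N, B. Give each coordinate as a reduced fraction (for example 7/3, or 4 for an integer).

N = (14, 33/2)
B = (14, 19)

1. B_x = 14  [B = 2·M−A = 2·(19/2, 21/2)−(5, 2)]
2. B_y = 19  [B = 2·M−A = 2·(19/2, 21/2)−(5, 2)]
   so B = (14, 19)
3. N_x = 14  [2·N = B+C = (14, 19)+(14, 14)]
4. N_y = 33/2  [2·N = B+C = (14, 19)+(14, 14)]
   so N = (14, 33/2)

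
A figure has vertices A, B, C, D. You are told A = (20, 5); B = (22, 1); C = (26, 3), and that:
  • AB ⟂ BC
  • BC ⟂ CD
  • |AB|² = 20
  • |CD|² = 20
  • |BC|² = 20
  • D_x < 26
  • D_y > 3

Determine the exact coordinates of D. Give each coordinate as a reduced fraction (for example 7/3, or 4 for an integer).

1. D_x = 24  [[BC ⟂ CD ⇒ 4x+2y-110=0] ∩ [|D−(26, 3)|²=20]]
2. D_y = 7  [[BC ⟂ CD ⇒ 4x+2y-110=0] ∩ [|D−(26, 3)|²=20]]
   so D = (24, 7)

D = (24, 7)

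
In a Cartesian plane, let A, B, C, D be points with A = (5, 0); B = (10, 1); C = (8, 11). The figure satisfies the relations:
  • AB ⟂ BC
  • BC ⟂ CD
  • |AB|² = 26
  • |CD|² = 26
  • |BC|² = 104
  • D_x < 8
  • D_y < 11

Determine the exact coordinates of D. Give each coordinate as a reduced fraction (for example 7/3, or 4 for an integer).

1. D_x = 3  [[BC ⟂ CD ⇒ -2x+10y-94=0] ∩ [|D−(8, 11)|²=26]]
2. D_y = 10  [[BC ⟂ CD ⇒ -2x+10y-94=0] ∩ [|D−(8, 11)|²=26]]
   so D = (3, 10)

D = (3, 10)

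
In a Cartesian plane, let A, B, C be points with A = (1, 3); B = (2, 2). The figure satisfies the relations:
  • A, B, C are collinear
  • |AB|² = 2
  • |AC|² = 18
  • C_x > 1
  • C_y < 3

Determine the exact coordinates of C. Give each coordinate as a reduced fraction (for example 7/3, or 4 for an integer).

C = (4, 0)

1. C_x = 4  [[A, B, C are collinear ⇒ 1x+1y-4=0] ∩ [|C−(1, 3)|²=18]]
2. C_y = 0  [[A, B, C are collinear ⇒ 1x+1y-4=0] ∩ [|C−(1, 3)|²=18]]
   so C = (4, 0)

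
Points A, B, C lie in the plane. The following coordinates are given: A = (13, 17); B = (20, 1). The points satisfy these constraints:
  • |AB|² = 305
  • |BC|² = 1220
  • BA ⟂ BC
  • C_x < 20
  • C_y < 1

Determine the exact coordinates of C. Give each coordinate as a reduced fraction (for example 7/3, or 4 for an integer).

1. C_x = -12  [[BA ⟂ BC ⇒ -7x+16y+124=0] ∩ [|C−(20, 1)|²=1220]]
2. C_y = -13  [[BA ⟂ BC ⇒ -7x+16y+124=0] ∩ [|C−(20, 1)|²=1220]]
   so C = (-12, -13)

C = (-12, -13)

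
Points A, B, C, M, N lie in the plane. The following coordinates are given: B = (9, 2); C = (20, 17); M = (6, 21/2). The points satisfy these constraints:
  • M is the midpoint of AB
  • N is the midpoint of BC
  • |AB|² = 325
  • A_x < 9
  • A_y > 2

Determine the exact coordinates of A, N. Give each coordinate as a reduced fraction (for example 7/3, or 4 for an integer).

1. A_x = 3  [A = 2·M−B = 2·(6, 21/2)−(9, 2)]
2. A_y = 19  [A = 2·M−B = 2·(6, 21/2)−(9, 2)]
   so A = (3, 19)
3. N_x = 29/2  [2·N = B+C = (9, 2)+(20, 17)]
4. N_y = 19/2  [2·N = B+C = (9, 2)+(20, 17)]
   so N = (29/2, 19/2)

A = (3, 19)
N = (29/2, 19/2)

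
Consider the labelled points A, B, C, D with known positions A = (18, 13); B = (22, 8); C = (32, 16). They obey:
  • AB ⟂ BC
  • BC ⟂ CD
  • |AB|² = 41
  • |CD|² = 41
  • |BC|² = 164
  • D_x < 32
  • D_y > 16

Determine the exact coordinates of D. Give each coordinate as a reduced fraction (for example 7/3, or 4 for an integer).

1. D_x = 28  [[BC ⟂ CD ⇒ 10x+8y-448=0] ∩ [|D−(32, 16)|²=41]]
2. D_y = 21  [[BC ⟂ CD ⇒ 10x+8y-448=0] ∩ [|D−(32, 16)|²=41]]
   so D = (28, 21)

D = (28, 21)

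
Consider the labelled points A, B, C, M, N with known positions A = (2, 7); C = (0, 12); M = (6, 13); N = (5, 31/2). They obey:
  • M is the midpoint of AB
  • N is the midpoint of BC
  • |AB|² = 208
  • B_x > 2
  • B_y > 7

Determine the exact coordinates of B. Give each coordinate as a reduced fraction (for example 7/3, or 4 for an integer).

B = (10, 19)

1. B_x = 10  [B = 2·M−A = 2·(6, 13)−(2, 7)]
2. B_y = 19  [B = 2·M−A = 2·(6, 13)−(2, 7)]
   so B = (10, 19)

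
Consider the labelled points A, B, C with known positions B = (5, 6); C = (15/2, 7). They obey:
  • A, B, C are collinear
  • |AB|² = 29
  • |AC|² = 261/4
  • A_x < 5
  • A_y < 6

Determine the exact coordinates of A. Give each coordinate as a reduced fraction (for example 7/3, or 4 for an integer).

1. A_x = 0  [[A, B, C are collinear ⇒ -1x+5/2y-10=0] ∩ [|A−(5, 6)|²=29]]
2. A_y = 4  [[A, B, C are collinear ⇒ -1x+5/2y-10=0] ∩ [|A−(5, 6)|²=29]]
   so A = (0, 4)

A = (0, 4)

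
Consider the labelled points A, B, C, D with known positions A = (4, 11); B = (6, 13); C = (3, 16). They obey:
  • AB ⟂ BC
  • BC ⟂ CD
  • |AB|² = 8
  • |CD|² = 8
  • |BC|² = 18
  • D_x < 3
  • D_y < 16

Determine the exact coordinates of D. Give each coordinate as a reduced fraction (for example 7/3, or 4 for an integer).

1. D_x = 1  [[BC ⟂ CD ⇒ -3x+3y-39=0] ∩ [|D−(3, 16)|²=8]]
2. D_y = 14  [[BC ⟂ CD ⇒ -3x+3y-39=0] ∩ [|D−(3, 16)|²=8]]
   so D = (1, 14)

D = (1, 14)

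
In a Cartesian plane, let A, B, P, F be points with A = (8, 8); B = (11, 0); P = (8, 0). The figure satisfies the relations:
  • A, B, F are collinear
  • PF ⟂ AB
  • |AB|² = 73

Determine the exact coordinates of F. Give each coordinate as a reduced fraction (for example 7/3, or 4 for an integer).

F = (776/73, 72/73)

1. F_x = 776/73  [[A, B, F are collinear ⇒ 8x+3y-88=0] ∩ [PF ⟂ AB ⇒ 3x-8y-24=0]]
2. F_y = 72/73  [[A, B, F are collinear ⇒ 8x+3y-88=0] ∩ [PF ⟂ AB ⇒ 3x-8y-24=0]]
   so F = (776/73, 72/73)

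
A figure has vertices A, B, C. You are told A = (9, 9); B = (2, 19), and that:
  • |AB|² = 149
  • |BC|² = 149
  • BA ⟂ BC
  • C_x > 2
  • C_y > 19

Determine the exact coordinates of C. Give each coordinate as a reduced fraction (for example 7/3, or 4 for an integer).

1. C_x = 12  [[BA ⟂ BC ⇒ 7x-10y+176=0] ∩ [|C−(2, 19)|²=149]]
2. C_y = 26  [[BA ⟂ BC ⇒ 7x-10y+176=0] ∩ [|C−(2, 19)|²=149]]
   so C = (12, 26)

C = (12, 26)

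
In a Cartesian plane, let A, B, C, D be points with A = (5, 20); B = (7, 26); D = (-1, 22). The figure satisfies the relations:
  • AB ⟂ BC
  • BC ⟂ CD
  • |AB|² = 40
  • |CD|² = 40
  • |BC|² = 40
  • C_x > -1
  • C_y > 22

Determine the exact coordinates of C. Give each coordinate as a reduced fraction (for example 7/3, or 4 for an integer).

1. C_x = 1  [[AB ⟂ BC ⇒ 2x+6y-170=0] ∩ [|C−(-1, 22)|²=40]]
2. C_y = 28  [[AB ⟂ BC ⇒ 2x+6y-170=0] ∩ [|C−(-1, 22)|²=40]]
   so C = (1, 28)

C = (1, 28)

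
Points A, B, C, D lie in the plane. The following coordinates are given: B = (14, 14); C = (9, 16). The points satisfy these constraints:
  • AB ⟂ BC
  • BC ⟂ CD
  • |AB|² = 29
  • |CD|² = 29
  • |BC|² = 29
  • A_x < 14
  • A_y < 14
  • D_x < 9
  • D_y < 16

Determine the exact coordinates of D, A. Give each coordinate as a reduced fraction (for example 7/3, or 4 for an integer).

1. D_x = 7  [[BC ⟂ CD ⇒ -5x+2y+13=0] ∩ [|D−(9, 16)|²=29]]
2. D_y = 11  [[BC ⟂ CD ⇒ -5x+2y+13=0] ∩ [|D−(9, 16)|²=29]]
   so D = (7, 11)
3. A_x = 12  [[AB ⟂ BC ⇒ 5x-2y-42=0] ∩ [|A−(14, 14)|²=29]]
4. A_y = 9  [[AB ⟂ BC ⇒ 5x-2y-42=0] ∩ [|A−(14, 14)|²=29]]
   so A = (12, 9)

D = (7, 11)
A = (12, 9)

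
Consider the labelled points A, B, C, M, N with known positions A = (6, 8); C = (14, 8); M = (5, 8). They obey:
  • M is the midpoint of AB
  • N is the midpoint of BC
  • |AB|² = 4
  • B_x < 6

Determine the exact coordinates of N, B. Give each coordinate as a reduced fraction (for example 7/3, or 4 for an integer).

N = (9, 8)
B = (4, 8)

1. B_x = 4  [B = 2·M−A = 2·(5, 8)−(6, 8)]
2. B_y = 8  [B = 2·M−A = 2·(5, 8)−(6, 8)]
   so B = (4, 8)
3. N_x = 9  [2·N = B+C = (4, 8)+(14, 8)]
4. N_y = 8  [2·N = B+C = (4, 8)+(14, 8)]
   so N = (9, 8)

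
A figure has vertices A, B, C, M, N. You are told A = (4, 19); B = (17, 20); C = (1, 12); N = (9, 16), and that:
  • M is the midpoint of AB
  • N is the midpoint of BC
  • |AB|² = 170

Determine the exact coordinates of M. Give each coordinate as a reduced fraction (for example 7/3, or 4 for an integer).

M = (21/2, 39/2)

1. M_x = 21/2  [2·M = A+B = (4, 19)+(17, 20)]
2. M_y = 39/2  [2·M = A+B = (4, 19)+(17, 20)]
   so M = (21/2, 39/2)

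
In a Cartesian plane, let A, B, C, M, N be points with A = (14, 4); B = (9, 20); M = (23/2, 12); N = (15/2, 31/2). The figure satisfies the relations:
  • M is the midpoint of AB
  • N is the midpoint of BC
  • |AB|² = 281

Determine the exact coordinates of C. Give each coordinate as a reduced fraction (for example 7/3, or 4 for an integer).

C = (6, 11)

1. C_x = 6  [C = 2·N−B = 2·(15/2, 31/2)−(9, 20)]
2. C_y = 11  [C = 2·N−B = 2·(15/2, 31/2)−(9, 20)]
   so C = (6, 11)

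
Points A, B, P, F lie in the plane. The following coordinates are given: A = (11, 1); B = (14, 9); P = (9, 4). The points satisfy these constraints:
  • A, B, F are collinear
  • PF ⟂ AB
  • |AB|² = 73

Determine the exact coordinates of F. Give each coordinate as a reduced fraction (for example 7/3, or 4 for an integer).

F = (857/73, 217/73)

1. F_x = 857/73  [[A, B, F are collinear ⇒ -8x+3y+85=0] ∩ [PF ⟂ AB ⇒ 3x+8y-59=0]]
2. F_y = 217/73  [[A, B, F are collinear ⇒ -8x+3y+85=0] ∩ [PF ⟂ AB ⇒ 3x+8y-59=0]]
   so F = (857/73, 217/73)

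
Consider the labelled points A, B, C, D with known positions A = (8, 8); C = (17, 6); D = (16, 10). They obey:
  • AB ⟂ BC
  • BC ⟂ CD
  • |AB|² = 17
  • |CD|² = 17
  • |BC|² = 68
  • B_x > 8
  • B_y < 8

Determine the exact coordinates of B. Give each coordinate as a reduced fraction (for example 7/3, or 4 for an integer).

1. B_x = 9  [[BC ⟂ CD ⇒ 1x-4y+7=0] ∩ [|B−(8, 8)|²=17]]
2. B_y = 4  [[BC ⟂ CD ⇒ 1x-4y+7=0] ∩ [|B−(8, 8)|²=17]]
   so B = (9, 4)

B = (9, 4)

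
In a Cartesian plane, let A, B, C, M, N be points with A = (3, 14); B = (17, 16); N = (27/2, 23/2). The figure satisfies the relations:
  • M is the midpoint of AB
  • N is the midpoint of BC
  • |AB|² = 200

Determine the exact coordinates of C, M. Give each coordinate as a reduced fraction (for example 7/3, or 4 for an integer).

1. M_x = 10  [2·M = A+B = (3, 14)+(17, 16)]
2. M_y = 15  [2·M = A+B = (3, 14)+(17, 16)]
   so M = (10, 15)
3. C_x = 10  [C = 2·N−B = 2·(27/2, 23/2)−(17, 16)]
4. C_y = 7  [C = 2·N−B = 2·(27/2, 23/2)−(17, 16)]
   so C = (10, 7)

C = (10, 7)
M = (10, 15)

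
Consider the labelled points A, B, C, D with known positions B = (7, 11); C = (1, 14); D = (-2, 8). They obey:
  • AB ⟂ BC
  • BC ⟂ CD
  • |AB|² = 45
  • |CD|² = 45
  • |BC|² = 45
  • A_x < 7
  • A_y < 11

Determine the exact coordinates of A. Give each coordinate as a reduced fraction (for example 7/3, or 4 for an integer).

1. A_x = 4  [[AB ⟂ BC ⇒ 6x-3y-9=0] ∩ [|A−(7, 11)|²=45]]
2. A_y = 5  [[AB ⟂ BC ⇒ 6x-3y-9=0] ∩ [|A−(7, 11)|²=45]]
   so A = (4, 5)

A = (4, 5)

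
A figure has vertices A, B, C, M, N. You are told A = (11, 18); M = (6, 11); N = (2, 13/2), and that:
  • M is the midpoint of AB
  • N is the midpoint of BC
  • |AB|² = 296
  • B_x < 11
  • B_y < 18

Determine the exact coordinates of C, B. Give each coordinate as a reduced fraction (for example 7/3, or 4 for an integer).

1. B_x = 1  [B = 2·M−A = 2·(6, 11)−(11, 18)]
2. B_y = 4  [B = 2·M−A = 2·(6, 11)−(11, 18)]
   so B = (1, 4)
3. C_x = 3  [C = 2·N−B = 2·(2, 13/2)−(1, 4)]
4. C_y = 9  [C = 2·N−B = 2·(2, 13/2)−(1, 4)]
   so C = (3, 9)

C = (3, 9)
B = (1, 4)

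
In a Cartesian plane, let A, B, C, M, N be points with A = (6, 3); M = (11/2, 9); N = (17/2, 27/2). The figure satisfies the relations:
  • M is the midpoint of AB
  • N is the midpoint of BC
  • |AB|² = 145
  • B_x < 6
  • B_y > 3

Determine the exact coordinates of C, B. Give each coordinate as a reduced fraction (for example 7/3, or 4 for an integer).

C = (12, 12)
B = (5, 15)

1. B_x = 5  [B = 2·M−A = 2·(11/2, 9)−(6, 3)]
2. B_y = 15  [B = 2·M−A = 2·(11/2, 9)−(6, 3)]
   so B = (5, 15)
3. C_x = 12  [C = 2·N−B = 2·(17/2, 27/2)−(5, 15)]
4. C_y = 12  [C = 2·N−B = 2·(17/2, 27/2)−(5, 15)]
   so C = (12, 12)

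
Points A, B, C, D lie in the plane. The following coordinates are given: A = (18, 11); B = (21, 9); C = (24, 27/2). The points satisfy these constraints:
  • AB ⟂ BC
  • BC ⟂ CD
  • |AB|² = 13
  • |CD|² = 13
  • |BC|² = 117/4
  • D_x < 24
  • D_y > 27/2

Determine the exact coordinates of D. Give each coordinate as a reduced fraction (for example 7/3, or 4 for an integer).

1. D_x = 21  [[BC ⟂ CD ⇒ 3x+9/2y-531/4=0] ∩ [|D−(24, 27/2)|²=13]]
2. D_y = 31/2  [[BC ⟂ CD ⇒ 3x+9/2y-531/4=0] ∩ [|D−(24, 27/2)|²=13]]
   so D = (21, 31/2)

D = (21, 31/2)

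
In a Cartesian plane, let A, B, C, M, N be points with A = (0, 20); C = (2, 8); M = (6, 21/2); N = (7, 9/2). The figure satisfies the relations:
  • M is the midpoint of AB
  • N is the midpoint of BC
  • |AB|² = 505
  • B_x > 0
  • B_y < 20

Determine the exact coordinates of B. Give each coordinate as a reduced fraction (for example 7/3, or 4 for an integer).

1. B_x = 12  [B = 2·M−A = 2·(6, 21/2)−(0, 20)]
2. B_y = 1  [B = 2·M−A = 2·(6, 21/2)−(0, 20)]
   so B = (12, 1)

B = (12, 1)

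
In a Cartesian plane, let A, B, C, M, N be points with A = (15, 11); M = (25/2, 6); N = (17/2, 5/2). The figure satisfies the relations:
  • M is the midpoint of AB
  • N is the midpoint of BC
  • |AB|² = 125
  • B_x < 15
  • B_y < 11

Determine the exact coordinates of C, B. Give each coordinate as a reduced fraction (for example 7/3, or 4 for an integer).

C = (7, 4)
B = (10, 1)

1. B_x = 10  [B = 2·M−A = 2·(25/2, 6)−(15, 11)]
2. B_y = 1  [B = 2·M−A = 2·(25/2, 6)−(15, 11)]
   so B = (10, 1)
3. C_x = 7  [C = 2·N−B = 2·(17/2, 5/2)−(10, 1)]
4. C_y = 4  [C = 2·N−B = 2·(17/2, 5/2)−(10, 1)]
   so C = (7, 4)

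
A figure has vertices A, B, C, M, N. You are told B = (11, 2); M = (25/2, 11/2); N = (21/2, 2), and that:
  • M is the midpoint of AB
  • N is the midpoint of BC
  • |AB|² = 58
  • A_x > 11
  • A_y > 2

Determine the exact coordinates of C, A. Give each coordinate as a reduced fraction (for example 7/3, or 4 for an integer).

C = (10, 2)
A = (14, 9)

1. A_x = 14  [A = 2·M−B = 2·(25/2, 11/2)−(11, 2)]
2. A_y = 9  [A = 2·M−B = 2·(25/2, 11/2)−(11, 2)]
   so A = (14, 9)
3. C_x = 10  [C = 2·N−B = 2·(21/2, 2)−(11, 2)]
4. C_y = 2  [C = 2·N−B = 2·(21/2, 2)−(11, 2)]
   so C = (10, 2)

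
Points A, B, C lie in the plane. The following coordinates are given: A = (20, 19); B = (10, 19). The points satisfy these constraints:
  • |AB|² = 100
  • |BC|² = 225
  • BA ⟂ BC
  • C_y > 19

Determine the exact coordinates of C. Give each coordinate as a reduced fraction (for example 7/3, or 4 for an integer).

C = (10, 34)

1. C_x = 10  [[BA ⟂ BC ⇒ 10x-100=0] ∩ [|C−(10, 19)|²=225]]
2. C_y = 34  [[BA ⟂ BC ⇒ 10x-100=0] ∩ [|C−(10, 19)|²=225]]
   so C = (10, 34)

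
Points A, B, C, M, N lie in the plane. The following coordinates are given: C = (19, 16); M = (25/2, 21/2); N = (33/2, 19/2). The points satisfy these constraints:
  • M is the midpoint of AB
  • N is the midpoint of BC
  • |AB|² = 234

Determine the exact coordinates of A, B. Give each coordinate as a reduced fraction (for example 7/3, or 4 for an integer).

1. B_x = 14  [B = 2·N−C = 2·(33/2, 19/2)−(19, 16)]
2. B_y = 3  [B = 2·N−C = 2·(33/2, 19/2)−(19, 16)]
   so B = (14, 3)
3. A_x = 11  [A = 2·M−B = 2·(25/2, 21/2)−(14, 3)]
4. A_y = 18  [A = 2·M−B = 2·(25/2, 21/2)−(14, 3)]
   so A = (11, 18)

A = (11, 18)
B = (14, 3)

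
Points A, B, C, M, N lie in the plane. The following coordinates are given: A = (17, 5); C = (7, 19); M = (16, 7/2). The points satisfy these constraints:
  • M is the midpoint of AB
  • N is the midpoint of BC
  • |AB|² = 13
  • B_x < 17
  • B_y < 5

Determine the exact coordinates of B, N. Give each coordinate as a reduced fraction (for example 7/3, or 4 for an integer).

B = (15, 2)
N = (11, 21/2)

1. B_x = 15  [B = 2·M−A = 2·(16, 7/2)−(17, 5)]
2. B_y = 2  [B = 2·M−A = 2·(16, 7/2)−(17, 5)]
   so B = (15, 2)
3. N_x = 11  [2·N = B+C = (15, 2)+(7, 19)]
4. N_y = 21/2  [2·N = B+C = (15, 2)+(7, 19)]
   so N = (11, 21/2)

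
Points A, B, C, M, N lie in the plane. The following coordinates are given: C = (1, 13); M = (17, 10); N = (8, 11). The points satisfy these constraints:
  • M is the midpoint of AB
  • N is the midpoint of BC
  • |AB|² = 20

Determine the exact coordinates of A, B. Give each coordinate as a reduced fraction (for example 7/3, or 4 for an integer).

1. B_x = 15  [B = 2·N−C = 2·(8, 11)−(1, 13)]
2. B_y = 9  [B = 2·N−C = 2·(8, 11)−(1, 13)]
   so B = (15, 9)
3. A_x = 19  [A = 2·M−B = 2·(17, 10)−(15, 9)]
4. A_y = 11  [A = 2·M−B = 2·(17, 10)−(15, 9)]
   so A = (19, 11)

A = (19, 11)
B = (15, 9)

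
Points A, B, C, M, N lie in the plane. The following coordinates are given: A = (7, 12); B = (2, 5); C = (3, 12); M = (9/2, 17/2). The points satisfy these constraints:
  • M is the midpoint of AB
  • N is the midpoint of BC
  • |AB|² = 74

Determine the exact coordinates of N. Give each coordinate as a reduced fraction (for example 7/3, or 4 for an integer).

1. N_x = 5/2  [2·N = B+C = (2, 5)+(3, 12)]
2. N_y = 17/2  [2·N = B+C = (2, 5)+(3, 12)]
   so N = (5/2, 17/2)

N = (5/2, 17/2)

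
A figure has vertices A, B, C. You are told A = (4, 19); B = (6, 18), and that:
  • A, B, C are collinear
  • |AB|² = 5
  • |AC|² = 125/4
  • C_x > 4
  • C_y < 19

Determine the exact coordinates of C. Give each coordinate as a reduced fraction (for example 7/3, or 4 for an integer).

1. C_x = 9  [[A, B, C are collinear ⇒ 1x+2y-42=0] ∩ [|C−(4, 19)|²=125/4]]
2. C_y = 33/2  [[A, B, C are collinear ⇒ 1x+2y-42=0] ∩ [|C−(4, 19)|²=125/4]]
   so C = (9, 33/2)

C = (9, 33/2)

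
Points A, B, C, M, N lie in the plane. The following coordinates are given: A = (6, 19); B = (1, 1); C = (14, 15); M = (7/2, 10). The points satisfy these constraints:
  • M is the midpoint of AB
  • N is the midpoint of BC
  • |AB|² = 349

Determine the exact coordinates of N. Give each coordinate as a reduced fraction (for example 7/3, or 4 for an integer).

1. N_x = 15/2  [2·N = B+C = (1, 1)+(14, 15)]
2. N_y = 8  [2·N = B+C = (1, 1)+(14, 15)]
   so N = (15/2, 8)

N = (15/2, 8)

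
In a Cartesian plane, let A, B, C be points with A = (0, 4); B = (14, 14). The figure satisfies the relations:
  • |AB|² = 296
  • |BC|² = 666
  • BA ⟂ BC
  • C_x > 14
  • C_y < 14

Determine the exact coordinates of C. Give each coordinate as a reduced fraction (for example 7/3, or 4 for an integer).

C = (29, -7)

1. C_x = 29  [[BA ⟂ BC ⇒ -14x-10y+336=0] ∩ [|C−(14, 14)|²=666]]
2. C_y = -7  [[BA ⟂ BC ⇒ -14x-10y+336=0] ∩ [|C−(14, 14)|²=666]]
   so C = (29, -7)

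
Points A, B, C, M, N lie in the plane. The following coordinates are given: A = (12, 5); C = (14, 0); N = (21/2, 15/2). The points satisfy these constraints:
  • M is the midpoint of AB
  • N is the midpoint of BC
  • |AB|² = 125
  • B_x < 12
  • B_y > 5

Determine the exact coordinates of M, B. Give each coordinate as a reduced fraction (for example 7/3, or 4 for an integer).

M = (19/2, 10)
B = (7, 15)

1. B_x = 7  [B = 2·N−C = 2·(21/2, 15/2)−(14, 0)]
2. B_y = 15  [B = 2·N−C = 2·(21/2, 15/2)−(14, 0)]
   so B = (7, 15)
3. M_x = 19/2  [2·M = A+B = (12, 5)+(7, 15)]
4. M_y = 10  [2·M = A+B = (12, 5)+(7, 15)]
   so M = (19/2, 10)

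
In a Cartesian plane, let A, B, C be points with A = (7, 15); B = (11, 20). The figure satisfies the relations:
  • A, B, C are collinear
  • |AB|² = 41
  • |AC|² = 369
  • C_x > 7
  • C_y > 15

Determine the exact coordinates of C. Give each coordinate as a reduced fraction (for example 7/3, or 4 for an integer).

C = (19, 30)

1. C_x = 19  [[A, B, C are collinear ⇒ -5x+4y-25=0] ∩ [|C−(7, 15)|²=369]]
2. C_y = 30  [[A, B, C are collinear ⇒ -5x+4y-25=0] ∩ [|C−(7, 15)|²=369]]
   so C = (19, 30)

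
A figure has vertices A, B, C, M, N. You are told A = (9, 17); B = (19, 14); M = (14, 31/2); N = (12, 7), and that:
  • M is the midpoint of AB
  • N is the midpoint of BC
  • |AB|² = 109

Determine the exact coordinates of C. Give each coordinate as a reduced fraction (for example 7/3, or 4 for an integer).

1. C_x = 5  [C = 2·N−B = 2·(12, 7)−(19, 14)]
2. C_y = 0  [C = 2·N−B = 2·(12, 7)−(19, 14)]
   so C = (5, 0)

C = (5, 0)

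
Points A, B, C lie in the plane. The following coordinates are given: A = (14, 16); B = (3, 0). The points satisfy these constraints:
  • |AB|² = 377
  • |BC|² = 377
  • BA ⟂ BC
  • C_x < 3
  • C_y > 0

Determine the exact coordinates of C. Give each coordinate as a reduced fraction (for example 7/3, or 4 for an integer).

1. C_x = -13  [[BA ⟂ BC ⇒ 11x+16y-33=0] ∩ [|C−(3, 0)|²=377]]
2. C_y = 11  [[BA ⟂ BC ⇒ 11x+16y-33=0] ∩ [|C−(3, 0)|²=377]]
   so C = (-13, 11)

C = (-13, 11)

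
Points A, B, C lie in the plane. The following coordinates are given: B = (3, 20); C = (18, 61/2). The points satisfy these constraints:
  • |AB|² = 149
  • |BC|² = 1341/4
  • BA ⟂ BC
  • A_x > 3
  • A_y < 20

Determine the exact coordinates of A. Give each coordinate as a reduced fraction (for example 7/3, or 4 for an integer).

A = (10, 10)

1. A_x = 10  [[BA ⟂ BC ⇒ 15x+21/2y-255=0] ∩ [|A−(3, 20)|²=149]]
2. A_y = 10  [[BA ⟂ BC ⇒ 15x+21/2y-255=0] ∩ [|A−(3, 20)|²=149]]
   so A = (10, 10)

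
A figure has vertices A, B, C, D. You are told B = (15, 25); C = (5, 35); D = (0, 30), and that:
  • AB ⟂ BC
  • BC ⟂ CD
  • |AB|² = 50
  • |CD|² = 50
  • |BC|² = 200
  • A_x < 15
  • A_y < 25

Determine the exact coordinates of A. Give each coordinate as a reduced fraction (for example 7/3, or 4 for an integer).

A = (10, 20)

1. A_x = 10  [[AB ⟂ BC ⇒ 10x-10y+100=0] ∩ [|A−(15, 25)|²=50]]
2. A_y = 20  [[AB ⟂ BC ⇒ 10x-10y+100=0] ∩ [|A−(15, 25)|²=50]]
   so A = (10, 20)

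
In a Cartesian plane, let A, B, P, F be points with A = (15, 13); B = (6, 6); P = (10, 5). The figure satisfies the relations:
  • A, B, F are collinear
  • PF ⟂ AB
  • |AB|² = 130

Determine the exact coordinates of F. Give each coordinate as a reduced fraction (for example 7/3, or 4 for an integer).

F = (1041/130, 983/130)

1. F_x = 1041/130  [[A, B, F are collinear ⇒ 7x-9y+12=0] ∩ [PF ⟂ AB ⇒ -9x-7y+125=0]]
2. F_y = 983/130  [[A, B, F are collinear ⇒ 7x-9y+12=0] ∩ [PF ⟂ AB ⇒ -9x-7y+125=0]]
   so F = (1041/130, 983/130)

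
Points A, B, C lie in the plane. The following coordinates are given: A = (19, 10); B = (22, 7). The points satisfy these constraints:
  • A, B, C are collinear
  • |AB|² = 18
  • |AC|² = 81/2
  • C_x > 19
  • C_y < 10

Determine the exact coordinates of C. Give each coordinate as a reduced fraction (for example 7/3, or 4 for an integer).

1. C_x = 47/2  [[A, B, C are collinear ⇒ 3x+3y-87=0] ∩ [|C−(19, 10)|²=81/2]]
2. C_y = 11/2  [[A, B, C are collinear ⇒ 3x+3y-87=0] ∩ [|C−(19, 10)|²=81/2]]
   so C = (47/2, 11/2)

C = (47/2, 11/2)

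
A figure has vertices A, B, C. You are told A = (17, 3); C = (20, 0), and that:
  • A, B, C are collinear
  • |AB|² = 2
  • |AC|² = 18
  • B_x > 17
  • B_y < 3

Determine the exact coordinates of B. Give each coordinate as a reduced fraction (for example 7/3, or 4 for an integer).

B = (18, 2)

1. B_x = 18  [[A, B, C are collinear ⇒ -3x-3y+60=0] ∩ [|B−(17, 3)|²=2]]
2. B_y = 2  [[A, B, C are collinear ⇒ -3x-3y+60=0] ∩ [|B−(17, 3)|²=2]]
   so B = (18, 2)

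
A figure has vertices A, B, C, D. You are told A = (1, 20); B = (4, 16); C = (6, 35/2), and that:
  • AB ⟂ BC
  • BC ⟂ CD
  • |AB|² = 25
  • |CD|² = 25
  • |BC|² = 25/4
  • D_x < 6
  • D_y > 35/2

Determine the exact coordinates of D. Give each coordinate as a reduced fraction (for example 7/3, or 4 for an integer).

D = (3, 43/2)

1. D_x = 3  [[BC ⟂ CD ⇒ 2x+3/2y-153/4=0] ∩ [|D−(6, 35/2)|²=25]]
2. D_y = 43/2  [[BC ⟂ CD ⇒ 2x+3/2y-153/4=0] ∩ [|D−(6, 35/2)|²=25]]
   so D = (3, 43/2)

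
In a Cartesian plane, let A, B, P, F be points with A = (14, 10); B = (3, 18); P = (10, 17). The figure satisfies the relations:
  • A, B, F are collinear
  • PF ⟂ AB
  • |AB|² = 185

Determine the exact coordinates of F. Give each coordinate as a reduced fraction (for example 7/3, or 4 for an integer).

1. F_x = 298/37  [[A, B, F are collinear ⇒ -8x-11y+222=0] ∩ [PF ⟂ AB ⇒ -11x+8y-26=0]]
2. F_y = 530/37  [[A, B, F are collinear ⇒ -8x-11y+222=0] ∩ [PF ⟂ AB ⇒ -11x+8y-26=0]]
   so F = (298/37, 530/37)

F = (298/37, 530/37)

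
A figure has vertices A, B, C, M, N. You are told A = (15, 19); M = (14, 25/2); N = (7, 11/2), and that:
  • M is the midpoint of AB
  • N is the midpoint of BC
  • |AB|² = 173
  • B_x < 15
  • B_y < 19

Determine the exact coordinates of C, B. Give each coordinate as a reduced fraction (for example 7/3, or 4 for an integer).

1. B_x = 13  [B = 2·M−A = 2·(14, 25/2)−(15, 19)]
2. B_y = 6  [B = 2·M−A = 2·(14, 25/2)−(15, 19)]
   so B = (13, 6)
3. C_x = 1  [C = 2·N−B = 2·(7, 11/2)−(13, 6)]
4. C_y = 5  [C = 2·N−B = 2·(7, 11/2)−(13, 6)]
   so C = (1, 5)

C = (1, 5)
B = (13, 6)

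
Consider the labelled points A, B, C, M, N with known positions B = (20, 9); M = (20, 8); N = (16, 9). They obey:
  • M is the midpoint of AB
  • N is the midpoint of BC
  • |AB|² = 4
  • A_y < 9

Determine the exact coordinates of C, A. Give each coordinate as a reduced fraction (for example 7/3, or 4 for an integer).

C = (12, 9)
A = (20, 7)

1. A_x = 20  [A = 2·M−B = 2·(20, 8)−(20, 9)]
2. A_y = 7  [A = 2·M−B = 2·(20, 8)−(20, 9)]
   so A = (20, 7)
3. C_x = 12  [C = 2·N−B = 2·(16, 9)−(20, 9)]
4. C_y = 9  [C = 2·N−B = 2·(16, 9)−(20, 9)]
   so C = (12, 9)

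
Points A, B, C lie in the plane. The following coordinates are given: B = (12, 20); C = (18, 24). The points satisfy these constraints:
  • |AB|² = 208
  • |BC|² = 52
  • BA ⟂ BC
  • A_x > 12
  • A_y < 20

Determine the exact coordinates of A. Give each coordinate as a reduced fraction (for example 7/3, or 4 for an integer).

1. A_x = 20  [[BA ⟂ BC ⇒ 6x+4y-152=0] ∩ [|A−(12, 20)|²=208]]
2. A_y = 8  [[BA ⟂ BC ⇒ 6x+4y-152=0] ∩ [|A−(12, 20)|²=208]]
   so A = (20, 8)

A = (20, 8)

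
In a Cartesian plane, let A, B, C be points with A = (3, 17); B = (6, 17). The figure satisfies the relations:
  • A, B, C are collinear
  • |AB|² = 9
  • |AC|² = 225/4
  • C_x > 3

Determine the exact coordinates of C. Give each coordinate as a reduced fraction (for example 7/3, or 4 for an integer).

C = (21/2, 17)

1. C_x = 21/2  [[A, B, C are collinear ⇒ 3y-51=0] ∩ [|C−(3, 17)|²=225/4]]
2. C_y = 17  [[A, B, C are collinear ⇒ 3y-51=0] ∩ [|C−(3, 17)|²=225/4]]
   so C = (21/2, 17)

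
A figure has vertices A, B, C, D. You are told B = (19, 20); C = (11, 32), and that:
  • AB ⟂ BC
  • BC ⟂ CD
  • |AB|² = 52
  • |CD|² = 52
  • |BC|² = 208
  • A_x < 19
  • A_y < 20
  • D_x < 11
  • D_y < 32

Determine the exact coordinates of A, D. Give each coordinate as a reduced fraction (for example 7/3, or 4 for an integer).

1. A_x = 13  [[AB ⟂ BC ⇒ 8x-12y+88=0] ∩ [|A−(19, 20)|²=52]]
2. A_y = 16  [[AB ⟂ BC ⇒ 8x-12y+88=0] ∩ [|A−(19, 20)|²=52]]
   so A = (13, 16)
3. D_x = 5  [[BC ⟂ CD ⇒ -8x+12y-296=0] ∩ [|D−(11, 32)|²=52]]
4. D_y = 28  [[BC ⟂ CD ⇒ -8x+12y-296=0] ∩ [|D−(11, 32)|²=52]]
   so D = (5, 28)

A = (13, 16)
D = (5, 28)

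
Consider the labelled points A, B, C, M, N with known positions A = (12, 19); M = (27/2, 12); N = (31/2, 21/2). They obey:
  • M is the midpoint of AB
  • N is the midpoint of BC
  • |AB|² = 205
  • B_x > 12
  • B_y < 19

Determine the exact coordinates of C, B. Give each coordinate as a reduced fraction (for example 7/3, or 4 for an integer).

1. B_x = 15  [B = 2·M−A = 2·(27/2, 12)−(12, 19)]
2. B_y = 5  [B = 2·M−A = 2·(27/2, 12)−(12, 19)]
   so B = (15, 5)
3. C_x = 16  [C = 2·N−B = 2·(31/2, 21/2)−(15, 5)]
4. C_y = 16  [C = 2·N−B = 2·(31/2, 21/2)−(15, 5)]
   so C = (16, 16)

C = (16, 16)
B = (15, 5)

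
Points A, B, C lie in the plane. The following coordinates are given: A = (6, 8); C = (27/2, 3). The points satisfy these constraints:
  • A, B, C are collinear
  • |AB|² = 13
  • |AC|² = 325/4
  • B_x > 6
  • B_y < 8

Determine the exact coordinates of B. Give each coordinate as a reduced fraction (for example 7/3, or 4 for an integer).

1. B_x = 9  [[A, B, C are collinear ⇒ -5x-15/2y+90=0] ∩ [|B−(6, 8)|²=13]]
2. B_y = 6  [[A, B, C are collinear ⇒ -5x-15/2y+90=0] ∩ [|B−(6, 8)|²=13]]
   so B = (9, 6)

B = (9, 6)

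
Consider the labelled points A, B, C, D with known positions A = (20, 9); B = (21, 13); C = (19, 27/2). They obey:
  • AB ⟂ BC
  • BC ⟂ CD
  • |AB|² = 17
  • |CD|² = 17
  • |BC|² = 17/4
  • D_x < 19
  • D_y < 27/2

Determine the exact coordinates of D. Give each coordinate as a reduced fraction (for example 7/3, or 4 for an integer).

1. D_x = 18  [[BC ⟂ CD ⇒ -2x+1/2y+125/4=0] ∩ [|D−(19, 27/2)|²=17]]
2. D_y = 19/2  [[BC ⟂ CD ⇒ -2x+1/2y+125/4=0] ∩ [|D−(19, 27/2)|²=17]]
   so D = (18, 19/2)

D = (18, 19/2)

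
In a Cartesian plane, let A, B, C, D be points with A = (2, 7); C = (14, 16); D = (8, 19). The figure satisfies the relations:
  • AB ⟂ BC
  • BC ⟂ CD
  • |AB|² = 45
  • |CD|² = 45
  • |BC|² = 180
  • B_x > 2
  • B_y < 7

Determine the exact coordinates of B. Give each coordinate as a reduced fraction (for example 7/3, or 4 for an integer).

1. B_x = 8  [[BC ⟂ CD ⇒ 6x-3y-36=0] ∩ [|B−(2, 7)|²=45]]
2. B_y = 4  [[BC ⟂ CD ⇒ 6x-3y-36=0] ∩ [|B−(2, 7)|²=45]]
   so B = (8, 4)

B = (8, 4)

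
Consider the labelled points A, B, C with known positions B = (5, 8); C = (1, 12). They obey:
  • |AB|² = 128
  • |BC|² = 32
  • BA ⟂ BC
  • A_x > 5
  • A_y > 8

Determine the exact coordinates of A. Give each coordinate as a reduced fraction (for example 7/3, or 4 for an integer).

1. A_x = 13  [[BA ⟂ BC ⇒ -4x+4y-12=0] ∩ [|A−(5, 8)|²=128]]
2. A_y = 16  [[BA ⟂ BC ⇒ -4x+4y-12=0] ∩ [|A−(5, 8)|²=128]]
   so A = (13, 16)

A = (13, 16)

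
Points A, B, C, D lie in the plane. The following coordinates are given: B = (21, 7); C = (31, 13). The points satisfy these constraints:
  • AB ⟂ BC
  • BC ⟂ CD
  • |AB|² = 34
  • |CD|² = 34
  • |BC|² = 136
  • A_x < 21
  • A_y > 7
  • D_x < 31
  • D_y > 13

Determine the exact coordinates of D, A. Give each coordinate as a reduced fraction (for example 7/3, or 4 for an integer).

D = (28, 18)
A = (18, 12)

1. D_x = 28  [[BC ⟂ CD ⇒ 10x+6y-388=0] ∩ [|D−(31, 13)|²=34]]
2. D_y = 18  [[BC ⟂ CD ⇒ 10x+6y-388=0] ∩ [|D−(31, 13)|²=34]]
   so D = (28, 18)
3. A_x = 18  [[AB ⟂ BC ⇒ -10x-6y+252=0] ∩ [|A−(21, 7)|²=34]]
4. A_y = 12  [[AB ⟂ BC ⇒ -10x-6y+252=0] ∩ [|A−(21, 7)|²=34]]
   so A = (18, 12)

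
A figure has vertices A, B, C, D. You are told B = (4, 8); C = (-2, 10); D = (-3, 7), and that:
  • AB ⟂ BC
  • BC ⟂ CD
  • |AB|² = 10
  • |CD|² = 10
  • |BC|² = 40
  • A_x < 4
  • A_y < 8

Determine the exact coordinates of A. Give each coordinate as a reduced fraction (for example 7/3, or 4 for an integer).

A = (3, 5)

1. A_x = 3  [[AB ⟂ BC ⇒ 6x-2y-8=0] ∩ [|A−(4, 8)|²=10]]
2. A_y = 5  [[AB ⟂ BC ⇒ 6x-2y-8=0] ∩ [|A−(4, 8)|²=10]]
   so A = (3, 5)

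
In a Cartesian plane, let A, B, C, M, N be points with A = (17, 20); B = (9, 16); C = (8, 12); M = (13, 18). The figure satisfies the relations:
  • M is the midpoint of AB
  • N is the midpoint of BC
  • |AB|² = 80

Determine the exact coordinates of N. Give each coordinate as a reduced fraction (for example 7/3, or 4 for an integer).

N = (17/2, 14)

1. N_x = 17/2  [2·N = B+C = (9, 16)+(8, 12)]
2. N_y = 14  [2·N = B+C = (9, 16)+(8, 12)]
   so N = (17/2, 14)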